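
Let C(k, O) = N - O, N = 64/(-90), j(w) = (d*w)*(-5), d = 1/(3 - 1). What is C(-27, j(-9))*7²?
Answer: -102361/90 ≈ -1137.3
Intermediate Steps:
d = ½ (d = 1/2 = ½ ≈ 0.50000)
j(w) = -5*w/2 (j(w) = (w/2)*(-5) = -5*w/2)
N = -32/45 (N = 64*(-1/90) = -32/45 ≈ -0.71111)
C(k, O) = -32/45 - O
C(-27, j(-9))*7² = (-32/45 - (-5)*(-9)/2)*7² = (-32/45 - 1*45/2)*49 = (-32/45 - 45/2)*49 = -2089/90*49 = -102361/90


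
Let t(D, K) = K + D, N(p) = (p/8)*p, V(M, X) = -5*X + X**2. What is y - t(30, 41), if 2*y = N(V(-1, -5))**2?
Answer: 390057/8 ≈ 48757.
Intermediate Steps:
V(M, X) = X**2 - 5*X
N(p) = p**2/8 (N(p) = (p*(1/8))*p = (p/8)*p = p**2/8)
y = 390625/8 (y = ((-5*(-5 - 5))**2/8)**2/2 = ((-5*(-10))**2/8)**2/2 = ((1/8)*50**2)**2/2 = ((1/8)*2500)**2/2 = (625/2)**2/2 = (1/2)*(390625/4) = 390625/8 ≈ 48828.)
t(D, K) = D + K
y - t(30, 41) = 390625/8 - (30 + 41) = 390625/8 - 1*71 = 390625/8 - 71 = 390057/8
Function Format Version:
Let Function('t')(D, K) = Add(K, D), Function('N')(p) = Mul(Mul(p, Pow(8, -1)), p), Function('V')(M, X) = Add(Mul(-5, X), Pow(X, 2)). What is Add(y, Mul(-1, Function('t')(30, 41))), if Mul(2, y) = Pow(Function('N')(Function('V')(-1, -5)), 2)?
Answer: Rational(390057, 8) ≈ 48757.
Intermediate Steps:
Function('V')(M, X) = Add(Pow(X, 2), Mul(-5, X))
Function('N')(p) = Mul(Rational(1, 8), Pow(p, 2)) (Function('N')(p) = Mul(Mul(p, Rational(1, 8)), p) = Mul(Mul(Rational(1, 8), p), p) = Mul(Rational(1, 8), Pow(p, 2)))
y = Rational(390625, 8) (y = Mul(Rational(1, 2), Pow(Mul(Rational(1, 8), Pow(Mul(-5, Add(-5, -5)), 2)), 2)) = Mul(Rational(1, 2), Pow(Mul(Rational(1, 8), Pow(Mul(-5, -10), 2)), 2)) = Mul(Rational(1, 2), Pow(Mul(Rational(1, 8), Pow(50, 2)), 2)) = Mul(Rational(1, 2), Pow(Mul(Rational(1, 8), 2500), 2)) = Mul(Rational(1, 2), Pow(Rational(625, 2), 2)) = Mul(Rational(1, 2), Rational(390625, 4)) = Rational(390625, 8) ≈ 48828.)
Function('t')(D, K) = Add(D, K)
Add(y, Mul(-1, Function('t')(30, 41))) = Add(Rational(390625, 8), Mul(-1, Add(30, 41))) = Add(Rational(390625, 8), Mul(-1, 71)) = Add(Rational(390625, 8), -71) = Rational(390057, 8)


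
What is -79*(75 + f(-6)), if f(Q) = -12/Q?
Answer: -6083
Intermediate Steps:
-79*(75 + f(-6)) = -79*(75 - 12/(-6)) = -79*(75 - 12*(-⅙)) = -79*(75 + 2) = -79*77 = -6083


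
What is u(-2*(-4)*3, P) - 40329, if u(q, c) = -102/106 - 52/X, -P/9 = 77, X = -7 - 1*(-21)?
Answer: -14963794/371 ≈ -40334.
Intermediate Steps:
X = 14 (X = -7 + 21 = 14)
P = -693 (P = -9*77 = -693)
u(q, c) = -1735/371 (u(q, c) = -102/106 - 52/14 = -102*1/106 - 52*1/14 = -51/53 - 26/7 = -1735/371)
u(-2*(-4)*3, P) - 40329 = -1735/371 - 40329 = -14963794/371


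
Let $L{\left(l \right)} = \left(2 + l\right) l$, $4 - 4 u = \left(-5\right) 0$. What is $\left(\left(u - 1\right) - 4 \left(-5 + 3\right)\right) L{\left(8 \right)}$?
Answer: $640$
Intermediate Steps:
$u = 1$ ($u = 1 - \frac{\left(-5\right) 0}{4} = 1 - 0 = 1 + 0 = 1$)
$L{\left(l \right)} = l \left(2 + l\right)$
$\left(\left(u - 1\right) - 4 \left(-5 + 3\right)\right) L{\left(8 \right)} = \left(\left(1 - 1\right) - 4 \left(-5 + 3\right)\right) 8 \left(2 + 8\right) = \left(0 - -8\right) 8 \cdot 10 = \left(0 + 8\right) 80 = 8 \cdot 80 = 640$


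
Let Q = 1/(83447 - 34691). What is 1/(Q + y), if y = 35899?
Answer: 48756/1750291645 ≈ 2.7856e-5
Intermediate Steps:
Q = 1/48756 ≈ 2.0510e-5
1/(Q + y) = 1/(1/48756 + 35899) = 1/(1750291645/48756) = 48756/1750291645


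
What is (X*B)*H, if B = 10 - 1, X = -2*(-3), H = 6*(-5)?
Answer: -1620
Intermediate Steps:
H = -30
X = 6
B = 9
(X*B)*H = (6*9)*(-30) = 54*(-30) = -1620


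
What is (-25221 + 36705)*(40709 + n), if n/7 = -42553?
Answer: -2953248408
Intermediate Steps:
n = -297871 (n = 7*(-42553) = -297871)
(-25221 + 36705)*(40709 + n) = (-25221 + 36705)*(40709 - 297871) = 11484*(-257162) = -2953248408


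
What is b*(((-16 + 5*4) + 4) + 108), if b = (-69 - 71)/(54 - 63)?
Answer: 16240/9 ≈ 1804.4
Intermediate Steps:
b = 140/9 (b = -140/(-9) = -140*(-⅑) = 140/9 ≈ 15.556)
b*(((-16 + 5*4) + 4) + 108) = 140*(((-16 + 5*4) + 4) + 108)/9 = 140*(((-16 + 20) + 4) + 108)/9 = 140*((4 + 4) + 108)/9 = 140*(8 + 108)/9 = (140/9)*116 = 16240/9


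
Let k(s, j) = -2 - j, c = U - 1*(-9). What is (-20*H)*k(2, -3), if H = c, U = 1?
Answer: -200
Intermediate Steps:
c = 10 (c = 1 - 1*(-9) = 1 + 9 = 10)
H = 10
(-20*H)*k(2, -3) = (-20*10)*(-2 - 1*(-3)) = -200*(-2 + 3) = -200*1 = -200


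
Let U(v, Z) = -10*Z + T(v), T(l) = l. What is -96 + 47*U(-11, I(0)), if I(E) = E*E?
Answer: -613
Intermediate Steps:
I(E) = E²
U(v, Z) = v - 10*Z (U(v, Z) = -10*Z + v = v - 10*Z)
-96 + 47*U(-11, I(0)) = -96 + 47*(-11 - 10*0²) = -96 + 47*(-11 - 10*0) = -96 + 47*(-11 + 0) = -96 + 47*(-11) = -96 - 517 = -613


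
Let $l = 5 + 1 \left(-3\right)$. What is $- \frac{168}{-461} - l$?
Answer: $- \frac{754}{461} \approx -1.6356$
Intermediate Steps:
$l = 2$ ($l = 5 - 3 = 2$)
$- \frac{168}{-461} - l = - \frac{168}{-461} - 2 = \left(-168\right) \left(- \frac{1}{461}\right) - 2 = \frac{168}{461} - 2 = - \frac{754}{461}$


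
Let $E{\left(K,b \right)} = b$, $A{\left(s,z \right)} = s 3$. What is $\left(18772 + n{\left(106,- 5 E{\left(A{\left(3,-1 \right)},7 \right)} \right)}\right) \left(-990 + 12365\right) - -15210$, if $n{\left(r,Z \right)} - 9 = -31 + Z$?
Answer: $212898335$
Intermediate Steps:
$A{\left(s,z \right)} = 3 s$
$n{\left(r,Z \right)} = -22 + Z$ ($n{\left(r,Z \right)} = 9 + \left(-31 + Z\right) = -22 + Z$)
$\left(18772 + n{\left(106,- 5 E{\left(A{\left(3,-1 \right)},7 \right)} \right)}\right) \left(-990 + 12365\right) - -15210 = \left(18772 - 57\right) \left(-990 + 12365\right) - -15210 = \left(18772 - 57\right) 11375 + 15210 = 18715 \cdot 11375 + 15210 = 212883125 + 15210 = 212898335$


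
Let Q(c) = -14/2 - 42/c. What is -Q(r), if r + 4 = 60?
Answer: 31/4 ≈ 7.7500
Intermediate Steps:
r = 56 (r = -4 + 60 = 56)
Q(c) = -7 - 42/c (Q(c) = -14*1/2 - 42/c = -7 - 42/c)
-Q(r) = -(-7 - 42/56) = -(-7 - 42*1/56) = -(-7 - 3/4) = -1*(-31/4) = 31/4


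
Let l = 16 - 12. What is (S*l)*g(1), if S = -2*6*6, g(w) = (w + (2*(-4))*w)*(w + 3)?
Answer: 8064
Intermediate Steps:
g(w) = -7*w*(3 + w) (g(w) = (w - 8*w)*(3 + w) = (-7*w)*(3 + w) = -7*w*(3 + w))
l = 4
S = -72 (S = -12*6 = -72)
(S*l)*g(1) = (-72*4)*(-7*1*(3 + 1)) = -(-2016)*4 = -288*(-28) = 8064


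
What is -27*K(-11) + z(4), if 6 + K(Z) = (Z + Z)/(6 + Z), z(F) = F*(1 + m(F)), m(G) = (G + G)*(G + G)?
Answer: 1516/5 ≈ 303.20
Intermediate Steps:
m(G) = 4*G² (m(G) = (2*G)*(2*G) = 4*G²)
z(F) = F*(1 + 4*F²)
K(Z) = -6 + 2*Z/(6 + Z) (K(Z) = -6 + (Z + Z)/(6 + Z) = -6 + (2*Z)/(6 + Z) = -6 + 2*Z/(6 + Z))
-27*K(-11) + z(4) = -108*(-9 - 1*(-11))/(6 - 11) + (4 + 4*4³) = -108*(-9 + 11)/(-5) + (4 + 4*64) = -108*(-1)*2/5 + (4 + 256) = -27*(-8/5) + 260 = 216/5 + 260 = 1516/5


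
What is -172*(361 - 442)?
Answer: 13932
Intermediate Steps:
-172*(361 - 442) = -172*(-81) = 13932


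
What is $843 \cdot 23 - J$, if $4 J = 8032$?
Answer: $17381$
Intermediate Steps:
$J = 2008$ ($J = \frac{1}{4} \cdot 8032 = 2008$)
$843 \cdot 23 - J = 843 \cdot 23 - 2008 = 19389 - 2008 = 17381$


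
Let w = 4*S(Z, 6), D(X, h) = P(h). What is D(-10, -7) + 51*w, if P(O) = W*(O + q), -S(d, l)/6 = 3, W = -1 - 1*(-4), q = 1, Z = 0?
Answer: -3690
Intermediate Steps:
W = 3 (W = -1 + 4 = 3)
S(d, l) = -18 (S(d, l) = -6*3 = -18)
P(O) = 3 + 3*O (P(O) = 3*(O + 1) = 3*(1 + O) = 3 + 3*O)
D(X, h) = 3 + 3*h
w = -72 (w = 4*(-18) = -72)
D(-10, -7) + 51*w = (3 + 3*(-7)) + 51*(-72) = (3 - 21) - 3672 = -18 - 3672 = -3690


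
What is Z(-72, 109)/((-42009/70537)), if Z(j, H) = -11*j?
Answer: -1692888/1273 ≈ -1329.8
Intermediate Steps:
Z(-72, 109)/((-42009/70537)) = (-11*(-72))/((-42009/70537)) = 792/((-42009*1/70537)) = 792/(-42009/70537) = 792*(-70537/42009) = -1692888/1273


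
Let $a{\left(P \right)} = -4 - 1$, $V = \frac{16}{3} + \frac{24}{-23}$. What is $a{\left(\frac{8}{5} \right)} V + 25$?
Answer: $\frac{245}{69} \approx 3.5507$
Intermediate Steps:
$V = \frac{296}{69}$ ($V = 16 \cdot \frac{1}{3} + 24 \left(- \frac{1}{23}\right) = \frac{16}{3} - \frac{24}{23} = \frac{296}{69} \approx 4.2899$)
$a{\left(P \right)} = -5$ ($a{\left(P \right)} = -4 - 1 = -5$)
$a{\left(\frac{8}{5} \right)} V + 25 = \left(-5\right) \frac{296}{69} + 25 = - \frac{1480}{69} + 25 = \frac{245}{69}$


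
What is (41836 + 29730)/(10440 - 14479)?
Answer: -71566/4039 ≈ -17.719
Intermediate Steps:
(41836 + 29730)/(10440 - 14479) = 71566/(-4039) = 71566*(-1/4039) = -71566/4039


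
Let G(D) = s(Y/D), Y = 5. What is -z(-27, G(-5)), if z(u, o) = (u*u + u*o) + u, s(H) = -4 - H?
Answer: -783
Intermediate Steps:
G(D) = -4 - 5/D
z(u, o) = u + u² + o*u (z(u, o) = (u² + o*u) + u = u + u² + o*u)
-z(-27, G(-5)) = -(-27)*(1 + (-4 - 5/(-5)) - 27) = -(-27)*(1 + (-4 - 5*(-⅕)) - 27) = -(-27)*(1 + (-4 + 1) - 27) = -(-27)*(1 - 3 - 27) = -(-27)*(-29) = -1*783 = -783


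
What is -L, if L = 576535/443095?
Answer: -115307/88619 ≈ -1.3012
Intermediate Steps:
L = 115307/88619 (L = 576535*(1/443095) = 115307/88619 ≈ 1.3012)
-L = -1*115307/88619 = -115307/88619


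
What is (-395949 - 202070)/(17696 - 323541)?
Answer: 598019/305845 ≈ 1.9553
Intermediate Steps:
(-395949 - 202070)/(17696 - 323541) = -598019/(-305845) = -598019*(-1/305845) = 598019/305845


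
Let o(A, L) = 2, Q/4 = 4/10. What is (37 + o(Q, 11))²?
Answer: 1521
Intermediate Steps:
Q = 8/5 (Q = 4*(4/10) = 4*(4*(⅒)) = 4*(⅖) = 8/5 ≈ 1.6000)
(37 + o(Q, 11))² = (37 + 2)² = 39² = 1521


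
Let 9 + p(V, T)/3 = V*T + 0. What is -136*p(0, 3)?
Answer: 3672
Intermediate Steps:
p(V, T) = -27 + 3*T*V (p(V, T) = -27 + 3*(V*T + 0) = -27 + 3*(T*V + 0) = -27 + 3*(T*V) = -27 + 3*T*V)
-136*p(0, 3) = -136*(-27 + 3*3*0) = -136*(-27 + 0) = -136*(-27) = 3672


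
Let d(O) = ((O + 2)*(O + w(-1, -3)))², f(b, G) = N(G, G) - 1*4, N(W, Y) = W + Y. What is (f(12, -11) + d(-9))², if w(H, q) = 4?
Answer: 1437601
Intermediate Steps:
f(b, G) = -4 + 2*G (f(b, G) = (G + G) - 1*4 = 2*G - 4 = -4 + 2*G)
d(O) = (2 + O)²*(4 + O)² (d(O) = ((O + 2)*(O + 4))² = ((2 + O)*(4 + O))² = (2 + O)²*(4 + O)²)
(f(12, -11) + d(-9))² = ((-4 + 2*(-11)) + (2 - 9)²*(4 - 9)²)² = ((-4 - 22) + (-7)²*(-5)²)² = (-26 + 49*25)² = (-26 + 1225)² = 1199² = 1437601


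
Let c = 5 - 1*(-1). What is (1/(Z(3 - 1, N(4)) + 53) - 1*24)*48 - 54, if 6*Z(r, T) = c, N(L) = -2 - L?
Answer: -10846/9 ≈ -1205.1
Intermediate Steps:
c = 6 (c = 5 + 1 = 6)
Z(r, T) = 1 (Z(r, T) = (⅙)*6 = 1)
(1/(Z(3 - 1, N(4)) + 53) - 1*24)*48 - 54 = (1/(1 + 53) - 1*24)*48 - 54 = (1/54 - 24)*48 - 54 = -1295/54*48 - 54 = -10360/9 - 54 = -10846/9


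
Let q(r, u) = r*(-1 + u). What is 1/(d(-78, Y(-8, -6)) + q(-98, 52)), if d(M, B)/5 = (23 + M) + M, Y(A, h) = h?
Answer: -1/5663 ≈ -0.00017658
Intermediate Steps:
d(M, B) = 115 + 10*M (d(M, B) = 5*((23 + M) + M) = 5*(23 + 2*M) = 115 + 10*M)
1/(d(-78, Y(-8, -6)) + q(-98, 52)) = 1/((115 + 10*(-78)) - 98*(-1 + 52)) = 1/((115 - 780) - 98*51) = 1/(-665 - 4998) = 1/(-5663) = -1/5663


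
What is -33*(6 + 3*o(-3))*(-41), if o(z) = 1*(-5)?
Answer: -12177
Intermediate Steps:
o(z) = -5
-33*(6 + 3*o(-3))*(-41) = -33*(6 + 3*(-5))*(-41) = -33*(6 - 15)*(-41) = -33*(-9)*(-41) = 297*(-41) = -12177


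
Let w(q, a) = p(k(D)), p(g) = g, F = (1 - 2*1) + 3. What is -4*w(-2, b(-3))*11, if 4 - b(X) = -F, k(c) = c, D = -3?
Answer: 132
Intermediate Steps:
F = 2 (F = (1 - 2) + 3 = -1 + 3 = 2)
b(X) = 6 (b(X) = 4 - (-1)*2 = 4 - 1*(-2) = 4 + 2 = 6)
w(q, a) = -3
-4*w(-2, b(-3))*11 = -4*(-3)*11 = 12*11 = 132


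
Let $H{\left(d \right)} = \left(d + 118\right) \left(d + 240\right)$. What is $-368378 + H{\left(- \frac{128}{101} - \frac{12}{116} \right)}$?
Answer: $- \frac{2921565460883}{8579041} \approx -3.4055 \cdot 10^{5}$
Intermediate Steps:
$H{\left(d \right)} = \left(118 + d\right) \left(240 + d\right)$
$-368378 + H{\left(- \frac{128}{101} - \frac{12}{116} \right)} = -368378 + \left(28320 + \left(- \frac{128}{101} - \frac{12}{116}\right)^{2} + 358 \left(- \frac{128}{101} - \frac{12}{116}\right)\right) = -368378 + \left(28320 + \left(\left(-128\right) \frac{1}{101} - \frac{3}{29}\right)^{2} + 358 \left(\left(-128\right) \frac{1}{101} - \frac{3}{29}\right)\right) = -368378 + \left(28320 + \left(- \frac{128}{101} - \frac{3}{29}\right)^{2} + 358 \left(- \frac{128}{101} - \frac{3}{29}\right)\right) = -368378 + \left(28320 + \left(- \frac{4015}{2929}\right)^{2} + 358 \left(- \frac{4015}{2929}\right)\right) = -368378 + \left(28320 + \frac{16120225}{8579041} - \frac{1437370}{2929}\right) = -368378 + \frac{238764504615}{8579041} = - \frac{2921565460883}{8579041}$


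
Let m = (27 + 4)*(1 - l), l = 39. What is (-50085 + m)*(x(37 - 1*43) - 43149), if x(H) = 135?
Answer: 2205026682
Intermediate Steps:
m = -1178 (m = (27 + 4)*(1 - 1*39) = 31*(1 - 39) = 31*(-38) = -1178)
(-50085 + m)*(x(37 - 1*43) - 43149) = (-50085 - 1178)*(135 - 43149) = -51263*(-43014) = 2205026682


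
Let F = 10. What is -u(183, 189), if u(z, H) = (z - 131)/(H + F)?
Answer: -52/199 ≈ -0.26131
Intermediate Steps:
u(z, H) = (-131 + z)/(10 + H) (u(z, H) = (z - 131)/(H + 10) = (-131 + z)/(10 + H))
-u(183, 189) = -(-131 + 183)/(10 + 189) = -52/199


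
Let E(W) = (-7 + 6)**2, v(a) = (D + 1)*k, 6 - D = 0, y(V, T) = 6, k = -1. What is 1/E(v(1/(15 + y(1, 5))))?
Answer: 1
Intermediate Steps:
D = 6 (D = 6 - 1*0 = 6 + 0 = 6)
v(a) = -7 (v(a) = (6 + 1)*(-1) = 7*(-1) = -7)
E(W) = 1 (E(W) = (-1)**2 = 1)
1/E(v(1/(15 + y(1, 5)))) = 1/1 = 1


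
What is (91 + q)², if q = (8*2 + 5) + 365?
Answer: 227529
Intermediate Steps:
q = 386 (q = (16 + 5) + 365 = 21 + 365 = 386)
(91 + q)² = (91 + 386)² = 477² = 227529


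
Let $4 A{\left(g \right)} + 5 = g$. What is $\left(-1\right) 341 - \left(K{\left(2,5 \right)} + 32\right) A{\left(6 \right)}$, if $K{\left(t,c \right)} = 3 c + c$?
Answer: $-354$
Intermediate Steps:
$K{\left(t,c \right)} = 4 c$
$A{\left(g \right)} = - \frac{5}{4} + \frac{g}{4}$
$\left(-1\right) 341 - \left(K{\left(2,5 \right)} + 32\right) A{\left(6 \right)} = \left(-1\right) 341 - \left(4 \cdot 5 + 32\right) \left(- \frac{5}{4} + \frac{1}{4} \cdot 6\right) = -341 - \left(20 + 32\right) \left(- \frac{5}{4} + \frac{3}{2}\right) = -341 - 52 \cdot \frac{1}{4} = -341 - 13 = -354$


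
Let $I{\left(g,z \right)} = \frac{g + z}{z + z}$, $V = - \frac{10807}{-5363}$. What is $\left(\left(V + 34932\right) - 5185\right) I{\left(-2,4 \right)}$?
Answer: $\frac{39885992}{5363} \approx 7437.3$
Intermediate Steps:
$V = \frac{10807}{5363}$ ($V = \left(-10807\right) \left(- \frac{1}{5363}\right) = \frac{10807}{5363} \approx 2.0151$)
$I{\left(g,z \right)} = \frac{g + z}{2 z}$
$\left(\left(V + 34932\right) - 5185\right) I{\left(-2,4 \right)} = \left(\left(\frac{10807}{5363} + 34932\right) - 5185\right) \frac{-2 + 4}{2 \cdot 4} = \left(\frac{187351123}{5363} - 5185\right) \frac{1}{2} \cdot \frac{1}{4} \cdot 2 = \frac{159543968}{5363} \cdot \frac{1}{4} = \frac{39885992}{5363}$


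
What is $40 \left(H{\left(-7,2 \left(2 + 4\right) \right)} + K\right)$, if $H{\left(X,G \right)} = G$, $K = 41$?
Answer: $2120$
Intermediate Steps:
$40 \left(H{\left(-7,2 \left(2 + 4\right) \right)} + K\right) = 40 \left(2 \left(2 + 4\right) + 41\right) = 40 \left(2 \cdot 6 + 41\right) = 40 \left(12 + 41\right) = 40 \cdot 53 = 2120$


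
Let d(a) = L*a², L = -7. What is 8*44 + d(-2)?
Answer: 324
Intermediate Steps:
d(a) = -7*a²
8*44 + d(-2) = 8*44 - 7*(-2)² = 352 - 7*4 = 352 - 28 = 324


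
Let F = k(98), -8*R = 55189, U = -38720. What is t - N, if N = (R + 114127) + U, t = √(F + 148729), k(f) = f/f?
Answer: -548067/8 + √148730 ≈ -68123.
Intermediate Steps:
R = -55189/8 (R = -⅛*55189 = -55189/8 ≈ -6898.6)
k(f) = 1
F = 1
t = √148730 (t = √(1 + 148729) = √148730 ≈ 385.66)
N = 548067/8 (N = (-55189/8 + 114127) - 38720 = 857827/8 - 38720 = 548067/8 ≈ 68508.)
t - N = √148730 - 1*548067/8 = √148730 - 548067/8 = -548067/8 + √148730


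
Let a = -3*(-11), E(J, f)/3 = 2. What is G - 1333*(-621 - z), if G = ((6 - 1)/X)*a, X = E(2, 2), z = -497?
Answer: 330639/2 ≈ 1.6532e+5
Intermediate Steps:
E(J, f) = 6 (E(J, f) = 3*2 = 6)
a = 33
X = 6
G = 55/2 (G = ((6 - 1)/6)*33 = (5*(⅙))*33 = (⅚)*33 = 55/2 ≈ 27.500)
G - 1333*(-621 - z) = 55/2 - 1333*(-621 - 1*(-497)) = 55/2 - 1333*(-621 + 497) = 55/2 - 1333*(-124) = 55/2 + 165292 = 330639/2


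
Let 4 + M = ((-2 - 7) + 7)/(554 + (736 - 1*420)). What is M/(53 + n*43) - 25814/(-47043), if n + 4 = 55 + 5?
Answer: 9184296209/16787059335 ≈ 0.54711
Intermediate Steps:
n = 56 (n = -4 + (55 + 5) = -4 + 60 = 56)
M = -1741/435 (M = -4 + ((-2 - 7) + 7)/(554 + (736 - 1*420)) = -4 + (-9 + 7)/(554 + (736 - 420)) = -4 - 2/(554 + 316) = -4 - 2/870 = -4 + (1/870)*(-2) = -4 - 1/435 = -1741/435 ≈ -4.0023)
M/(53 + n*43) - 25814/(-47043) = -1741/(435*(53 + 56*43)) - 25814/(-47043) = -1741/(435*(53 + 2408)) - 25814*(-1/47043) = -1741/435/2461 + 25814/47043 = -1741/435*1/2461 + 25814/47043 = -1741/1070535 + 25814/47043 = 9184296209/16787059335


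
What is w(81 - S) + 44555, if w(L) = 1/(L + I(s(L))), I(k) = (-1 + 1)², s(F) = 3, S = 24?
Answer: 2539636/57 ≈ 44555.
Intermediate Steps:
I(k) = 0 (I(k) = 0² = 0)
w(L) = 1/L (w(L) = 1/(L + 0) = 1/L)
w(81 - S) + 44555 = 1/(81 - 1*24) + 44555 = 1/(81 - 24) + 44555 = 1/57 + 44555 = 2539636/57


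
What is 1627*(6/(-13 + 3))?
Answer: -4881/5 ≈ -976.20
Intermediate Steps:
1627*(6/(-13 + 3)) = 1627*(6/(-10)) = 1627*(6*(-⅒)) = 1627*(-⅗) = -4881/5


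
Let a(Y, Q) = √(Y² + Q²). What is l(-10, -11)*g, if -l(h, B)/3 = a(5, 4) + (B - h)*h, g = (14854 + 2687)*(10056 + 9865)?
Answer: -10483027830 - 1048302783*√41 ≈ -1.7195e+10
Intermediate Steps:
g = 349434261 (g = 17541*19921 = 349434261)
a(Y, Q) = √(Q² + Y²)
l(h, B) = -3*√41 - 3*h*(B - h) (l(h, B) = -3*(√(4² + 5²) + (B - h)*h) = -3*(√(16 + 25) + h*(B - h)) = -3*(√41 + h*(B - h)) = -3*√41 - 3*h*(B - h))
l(-10, -11)*g = (-3*√41 + 3*(-10)² - 3*(-11)*(-10))*349434261 = (-3*√41 + 3*100 - 330)*349434261 = (-3*√41 + 300 - 330)*349434261 = (-30 - 3*√41)*349434261 = -10483027830 - 1048302783*√41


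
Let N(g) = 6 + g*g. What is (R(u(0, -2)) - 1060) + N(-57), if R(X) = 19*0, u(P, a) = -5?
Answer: 2195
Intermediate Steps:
R(X) = 0
N(g) = 6 + g²
(R(u(0, -2)) - 1060) + N(-57) = (0 - 1060) + (6 + (-57)²) = -1060 + (6 + 3249) = -1060 + 3255 = 2195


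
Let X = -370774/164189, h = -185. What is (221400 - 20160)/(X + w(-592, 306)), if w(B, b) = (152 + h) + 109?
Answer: 3304139436/1210759 ≈ 2729.0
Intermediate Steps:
X = -370774/164189 (X = -370774*1/164189 = -370774/164189 ≈ -2.2582)
w(B, b) = 76 (w(B, b) = (152 - 185) + 109 = -33 + 109 = 76)
(221400 - 20160)/(X + w(-592, 306)) = (221400 - 20160)/(-370774/164189 + 76) = 201240/(12107590/164189) = 201240*(164189/12107590) = 3304139436/1210759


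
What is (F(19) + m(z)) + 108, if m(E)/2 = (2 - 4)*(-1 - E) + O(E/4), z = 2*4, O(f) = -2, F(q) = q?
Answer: 159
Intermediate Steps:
z = 8
m(E) = 4*E (m(E) = 2*((2 - 4)*(-1 - E) - 2) = 2*(-2*(-1 - E) - 2) = 2*((2 + 2*E) - 2) = 2*(2*E) = 4*E)
(F(19) + m(z)) + 108 = (19 + 4*8) + 108 = (19 + 32) + 108 = 51 + 108 = 159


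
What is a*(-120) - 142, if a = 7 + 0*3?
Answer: -982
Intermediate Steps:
a = 7 (a = 7 + 0 = 7)
a*(-120) - 142 = 7*(-120) - 142 = -840 - 142 = -982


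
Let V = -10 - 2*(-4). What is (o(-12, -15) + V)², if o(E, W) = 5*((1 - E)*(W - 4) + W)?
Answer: 1721344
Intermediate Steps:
V = -2 (V = -10 + 8 = -2)
o(E, W) = 5*W + 5*(1 - E)*(-4 + W) (o(E, W) = 5*((1 - E)*(-4 + W) + W) = 5*(W + (1 - E)*(-4 + W)) = 5*W + 5*(1 - E)*(-4 + W))
(o(-12, -15) + V)² = ((-20 + 10*(-15) + 20*(-12) - 5*(-12)*(-15)) - 2)² = ((-20 - 150 - 240 - 900) - 2)² = (-1310 - 2)² = (-1312)² = 1721344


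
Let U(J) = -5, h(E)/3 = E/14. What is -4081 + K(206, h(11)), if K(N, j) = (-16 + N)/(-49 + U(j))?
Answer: -110282/27 ≈ -4084.5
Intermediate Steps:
h(E) = 3*E/14 (h(E) = 3*(E/14) = 3*E/14)
K(N, j) = 8/27 - N/54 (K(N, j) = (-16 + N)/(-49 - 5) = (-16 + N)/(-54) = (-16 + N)*(-1/54) = 8/27 - N/54)
-4081 + K(206, h(11)) = -4081 + (8/27 - 1/54*206) = -4081 + (8/27 - 103/27) = -4081 - 95/27 = -110282/27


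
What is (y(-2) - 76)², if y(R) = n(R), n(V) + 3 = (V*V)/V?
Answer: 6561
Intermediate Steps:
n(V) = -3 + V (n(V) = -3 + (V*V)/V = -3 + V²/V = -3 + V)
y(R) = -3 + R
(y(-2) - 76)² = ((-3 - 2) - 76)² = (-5 - 76)² = (-81)² = 6561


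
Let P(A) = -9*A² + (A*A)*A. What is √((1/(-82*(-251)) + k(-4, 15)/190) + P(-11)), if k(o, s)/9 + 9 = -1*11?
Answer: 3*I*√41136295537154/391058 ≈ 49.203*I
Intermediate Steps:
k(o, s) = -180 (k(o, s) = -81 + 9*(-1*11) = -81 + 9*(-11) = -81 - 99 = -180)
P(A) = A³ - 9*A² (P(A) = -9*A² + A²*A = -9*A² + A³ = A³ - 9*A²)
√((1/(-82*(-251)) + k(-4, 15)/190) + P(-11)) = √((1/(-82*(-251)) - 180/190) + (-11)²*(-9 - 11)) = √((-1/82*(-1/251) - 180*1/190) + 121*(-20)) = √((1/20582 - 18/19) - 2420) = √(-370457/391058 - 2420) = √(-946730817/391058) = 3*I*√41136295537154/391058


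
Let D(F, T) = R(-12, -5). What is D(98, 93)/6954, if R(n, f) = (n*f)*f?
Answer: -50/1159 ≈ -0.043141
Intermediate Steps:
R(n, f) = n*f² (R(n, f) = (f*n)*f = n*f²)
D(F, T) = -300 (D(F, T) = -12*(-5)² = -12*25 = -300)
D(98, 93)/6954 = -300/6954 = -300*1/6954 = -50/1159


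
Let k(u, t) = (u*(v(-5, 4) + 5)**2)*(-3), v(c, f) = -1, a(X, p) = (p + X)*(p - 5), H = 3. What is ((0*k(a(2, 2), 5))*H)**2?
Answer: 0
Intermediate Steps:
a(X, p) = (-5 + p)*(X + p) (a(X, p) = (X + p)*(-5 + p) = (-5 + p)*(X + p))
k(u, t) = -48*u (k(u, t) = (u*(-1 + 5)**2)*(-3) = (u*4**2)*(-3) = (u*16)*(-3) = (16*u)*(-3) = -48*u)
((0*k(a(2, 2), 5))*H)**2 = ((0*(-48*(2**2 - 5*2 - 5*2 + 2*2)))*3)**2 = ((0*(-48*(4 - 10 - 10 + 4)))*3)**2 = ((0*(-48*(-12)))*3)**2 = ((0*576)*3)**2 = (0*3)**2 = 0**2 = 0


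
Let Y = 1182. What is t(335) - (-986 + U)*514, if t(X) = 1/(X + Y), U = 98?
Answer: 692407345/1517 ≈ 4.5643e+5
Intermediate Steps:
t(X) = 1/(1182 + X) (t(X) = 1/(X + 1182) = 1/(1182 + X))
t(335) - (-986 + U)*514 = 1/(1182 + 335) - (-986 + 98)*514 = 1/1517 - (-888)*514 = 1/1517 - 1*(-456432) = 1/1517 + 456432 = 692407345/1517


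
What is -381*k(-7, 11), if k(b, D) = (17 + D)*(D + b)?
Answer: -42672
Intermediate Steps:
-381*k(-7, 11) = -381*(11² + 17*11 + 17*(-7) + 11*(-7)) = -381*(121 + 187 - 119 - 77) = -381*112 = -42672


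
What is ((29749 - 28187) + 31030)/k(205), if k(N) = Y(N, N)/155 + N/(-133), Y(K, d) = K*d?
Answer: 67188408/555755 ≈ 120.90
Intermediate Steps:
k(N) = -N/133 + N²/155 (k(N) = (N*N)/155 + N/(-133) = N²*(1/155) + N*(-1/133) = N²/155 - N/133 = -N/133 + N²/155)
((29749 - 28187) + 31030)/k(205) = ((29749 - 28187) + 31030)/(((1/20615)*205*(-155 + 133*205))) = (1562 + 31030)/(((1/20615)*205*(-155 + 27265))) = 32592/(((1/20615)*205*27110)) = 32592/(1111510/4123) = 32592*(4123/1111510) = 67188408/555755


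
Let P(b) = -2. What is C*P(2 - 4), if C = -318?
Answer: 636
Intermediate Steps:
C*P(2 - 4) = -318*(-2) = 636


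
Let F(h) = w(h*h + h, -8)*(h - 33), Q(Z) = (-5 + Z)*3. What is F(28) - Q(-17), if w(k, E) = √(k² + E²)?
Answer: 66 - 20*√41213 ≈ -3994.2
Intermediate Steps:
w(k, E) = √(E² + k²)
Q(Z) = -15 + 3*Z
F(h) = √(64 + (h + h²)²)*(-33 + h) (F(h) = √((-8)² + (h*h + h)²)*(h - 33) = √(64 + (h² + h)²)*(-33 + h) = √(64 + (h + h²)²)*(-33 + h))
F(28) - Q(-17) = √(64 + 28²*(1 + 28)²)*(-33 + 28) - (-15 + 3*(-17)) = √(64 + 784*29²)*(-5) - (-15 - 51) = √(64 + 784*841)*(-5) - 1*(-66) = √(64 + 659344)*(-5) + 66 = √659408*(-5) + 66 = (4*√41213)*(-5) + 66 = -20*√41213 + 66 = 66 - 20*√41213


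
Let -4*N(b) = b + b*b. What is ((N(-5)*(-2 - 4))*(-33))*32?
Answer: -31680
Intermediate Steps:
N(b) = -b/4 - b²/4 (N(b) = -(b + b*b)/4 = -(b + b²)/4 = -b/4 - b²/4)
((N(-5)*(-2 - 4))*(-33))*32 = (((-¼*(-5)*(1 - 5))*(-2 - 4))*(-33))*32 = ((-¼*(-5)*(-4)*(-6))*(-33))*32 = (-5*(-6)*(-33))*32 = (30*(-33))*32 = -990*32 = -31680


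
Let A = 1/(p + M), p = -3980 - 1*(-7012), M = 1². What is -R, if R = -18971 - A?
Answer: 57539044/3033 ≈ 18971.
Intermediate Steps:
M = 1
p = 3032 (p = -3980 + 7012 = 3032)
A = 1/3033 (A = 1/(3032 + 1) = 1/3033 ≈ 0.00032971)
R = -57539044/3033 (R = -18971 - 1*1/3033 = -18971 - 1/3033 = -57539044/3033 ≈ -18971.)
-R = -1*(-57539044/3033) = 57539044/3033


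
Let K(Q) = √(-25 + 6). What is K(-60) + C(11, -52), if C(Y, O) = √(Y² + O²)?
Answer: 5*√113 + I*√19 ≈ 53.151 + 4.3589*I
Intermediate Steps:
C(Y, O) = √(O² + Y²)
K(Q) = I*√19 (K(Q) = √(-19) = I*√19)
K(-60) + C(11, -52) = I*√19 + √((-52)² + 11²) = I*√19 + √(2704 + 121) = I*√19 + √2825 = I*√19 + 5*√113 = 5*√113 + I*√19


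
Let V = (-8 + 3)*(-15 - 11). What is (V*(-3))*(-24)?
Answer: 9360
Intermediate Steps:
V = 130 (V = -5*(-26) = 130)
(V*(-3))*(-24) = (130*(-3))*(-24) = -390*(-24) = 9360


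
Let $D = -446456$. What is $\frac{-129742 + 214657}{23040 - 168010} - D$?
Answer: $\frac{12944528281}{28994} \approx 4.4646 \cdot 10^{5}$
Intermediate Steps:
$\frac{-129742 + 214657}{23040 - 168010} - D = \frac{-129742 + 214657}{23040 - 168010} - -446456 = \frac{84915}{-144970} + 446456 = 84915 \left(- \frac{1}{144970}\right) + 446456 = - \frac{16983}{28994} + 446456 = \frac{12944528281}{28994}$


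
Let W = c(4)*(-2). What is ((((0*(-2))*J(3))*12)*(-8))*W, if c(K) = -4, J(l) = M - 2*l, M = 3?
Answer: 0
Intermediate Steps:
J(l) = 3 - 2*l
W = 8 (W = -4*(-2) = 8)
((((0*(-2))*J(3))*12)*(-8))*W = ((((0*(-2))*(3 - 2*3))*12)*(-8))*8 = (((0*(3 - 6))*12)*(-8))*8 = (((0*(-3))*12)*(-8))*8 = ((0*12)*(-8))*8 = (0*(-8))*8 = 0*8 = 0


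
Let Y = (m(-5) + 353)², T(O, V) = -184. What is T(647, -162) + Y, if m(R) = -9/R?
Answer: 3142476/25 ≈ 1.2570e+5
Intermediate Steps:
Y = 3147076/25 (Y = (-9/(-5) + 353)² = (-9*(-⅕) + 353)² = (9/5 + 353)² = (1774/5)² = 3147076/25 ≈ 1.2588e+5)
T(647, -162) + Y = -184 + 3147076/25 = 3142476/25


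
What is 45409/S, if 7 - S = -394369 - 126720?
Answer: 45409/521096 ≈ 0.087141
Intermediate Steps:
S = 521096 (S = 7 - (-394369 - 126720) = 7 - 1*(-521089) = 7 + 521089 = 521096)
45409/S = 45409/521096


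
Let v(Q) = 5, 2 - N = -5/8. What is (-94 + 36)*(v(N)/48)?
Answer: -145/24 ≈ -6.0417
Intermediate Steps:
N = 21/8 (N = 2 - (-5)/8 = 2 - 1*(-5/8) = 2 + 5/8 = 21/8 ≈ 2.6250)
(-94 + 36)*(v(N)/48) = (-94 + 36)*(5/48) = -290/48 = -58*5/48 = -145/24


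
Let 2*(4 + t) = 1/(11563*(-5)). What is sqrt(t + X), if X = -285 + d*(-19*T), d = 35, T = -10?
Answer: sqrt(85048458465270)/115630 ≈ 79.756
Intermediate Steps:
t = -462521/115630 (t = -4 + 1/(2*((11563*(-5)))) = -4 + (1/2)/(-57815) = -4 + (1/2)*(-1/57815) = -4 - 1/115630 = -462521/115630 ≈ -4.0000)
X = 6365 (X = -285 + 35*(-19*(-10)) = -285 + 35*190 = -285 + 6650 = 6365)
sqrt(t + X) = sqrt(-462521/115630 + 6365) = sqrt(735522429/115630) = sqrt(85048458465270)/115630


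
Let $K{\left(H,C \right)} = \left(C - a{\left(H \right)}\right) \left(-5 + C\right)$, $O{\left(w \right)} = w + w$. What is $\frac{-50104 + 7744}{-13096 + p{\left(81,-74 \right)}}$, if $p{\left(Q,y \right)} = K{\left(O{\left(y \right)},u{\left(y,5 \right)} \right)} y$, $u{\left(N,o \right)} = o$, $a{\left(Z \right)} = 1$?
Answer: $\frac{5295}{1637} \approx 3.2346$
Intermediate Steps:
$O{\left(w \right)} = 2 w$
$K{\left(H,C \right)} = \left(-1 + C\right) \left(-5 + C\right)$ ($K{\left(H,C \right)} = \left(C - 1\right) \left(-5 + C\right) = \left(-1 + C\right) \left(-5 + C\right)$)
$p{\left(Q,y \right)} = 0$ ($p{\left(Q,y \right)} = \left(5 + 5^{2} - 30\right) y = \left(5 + 25 - 30\right) y = 0 y = 0$)
$\frac{-50104 + 7744}{-13096 + p{\left(81,-74 \right)}} = \frac{-50104 + 7744}{-13096 + 0} = - \frac{42360}{-13096} = \left(-42360\right) \left(- \frac{1}{13096}\right) = \frac{5295}{1637}$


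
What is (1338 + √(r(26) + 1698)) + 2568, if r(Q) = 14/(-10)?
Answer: 3906 + √42415/5 ≈ 3947.2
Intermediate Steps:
r(Q) = -7/5 (r(Q) = 14*(-⅒) = -7/5)
(1338 + √(r(26) + 1698)) + 2568 = (1338 + √(-7/5 + 1698)) + 2568 = (1338 + √(8483/5)) + 2568 = (1338 + √42415/5) + 2568 = 3906 + √42415/5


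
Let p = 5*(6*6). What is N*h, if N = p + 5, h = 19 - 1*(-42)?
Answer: 11285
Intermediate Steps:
p = 180 (p = 5*36 = 180)
h = 61 (h = 19 + 42 = 61)
N = 185 (N = 180 + 5 = 185)
N*h = 185*61 = 11285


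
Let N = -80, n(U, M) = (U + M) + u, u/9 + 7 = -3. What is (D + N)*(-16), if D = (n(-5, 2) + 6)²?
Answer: -119824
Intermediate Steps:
u = -90 (u = -63 + 9*(-3) = -63 - 27 = -90)
n(U, M) = -90 + M + U (n(U, M) = (U + M) - 90 = (M + U) - 90 = -90 + M + U)
D = 7569 (D = ((-90 + 2 - 5) + 6)² = (-93 + 6)² = (-87)² = 7569)
(D + N)*(-16) = (7569 - 80)*(-16) = 7489*(-16) = -119824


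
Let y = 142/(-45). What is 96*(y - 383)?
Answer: -556064/15 ≈ -37071.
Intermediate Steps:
y = -142/45 (y = 142*(-1/45) = -142/45 ≈ -3.1556)
96*(y - 383) = 96*(-142/45 - 383) = 96*(-17377/45) = -556064/15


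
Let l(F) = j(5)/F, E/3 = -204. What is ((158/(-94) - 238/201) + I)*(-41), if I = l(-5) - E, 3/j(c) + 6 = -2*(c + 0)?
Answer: -18875918701/755760 ≈ -24976.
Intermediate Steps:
E = -612 (E = 3*(-204) = -612)
j(c) = 3/(-6 - 2*c) (j(c) = 3/(-6 - 2*(c + 0)) = 3/(-6 - 2*c))
l(F) = -3/(16*F) (l(F) = (-3/(6 + 2*5))/F = (-3/(6 + 10))/F = (-3/16)/F = (-3*1/16)/F = -3/(16*F))
I = 48963/80 (I = -3/16/(-5) - 1*(-612) = -3/16*(-1/5) + 612 = 3/80 + 612 = 48963/80 ≈ 612.04)
((158/(-94) - 238/201) + I)*(-41) = ((158/(-94) - 238/201) + 48963/80)*(-41) = ((158*(-1/94) - 238*1/201) + 48963/80)*(-41) = ((-79/47 - 238/201) + 48963/80)*(-41) = (-27065/9447 + 48963/80)*(-41) = (460388261/755760)*(-41) = -18875918701/755760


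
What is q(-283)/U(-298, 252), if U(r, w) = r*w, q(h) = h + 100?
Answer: 61/25032 ≈ 0.0024369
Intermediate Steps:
q(h) = 100 + h
q(-283)/U(-298, 252) = (100 - 283)/((-298*252)) = -183/(-75096) = -183*(-1/75096) = 61/25032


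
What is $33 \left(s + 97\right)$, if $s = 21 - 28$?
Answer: $2970$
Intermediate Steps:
$s = -7$
$33 \left(s + 97\right) = 33 \left(-7 + 97\right) = 33 \cdot 90 = 2970$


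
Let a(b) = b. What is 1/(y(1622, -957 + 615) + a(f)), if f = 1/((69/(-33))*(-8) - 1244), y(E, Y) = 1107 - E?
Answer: -13500/6952511 ≈ -0.0019417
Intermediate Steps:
f = -11/13500 (f = 1/((69*(-1/33))*(-8) - 1244) = 1/(-23/11*(-8) - 1244) = 1/(184/11 - 1244) = 1/(-13500/11) = -11/13500 ≈ -0.00081482)
1/(y(1622, -957 + 615) + a(f)) = 1/((1107 - 1*1622) - 11/13500) = 1/((1107 - 1622) - 11/13500) = 1/(-515 - 11/13500) = 1/(-6952511/13500) = -13500/6952511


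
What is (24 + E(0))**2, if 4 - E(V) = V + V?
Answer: 784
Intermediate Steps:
E(V) = 4 - 2*V (E(V) = 4 - (V + V) = 4 - 2*V)
(24 + E(0))**2 = (24 + (4 - 2*0))**2 = (24 + (4 + 0))**2 = (24 + 4)**2 = 28**2 = 784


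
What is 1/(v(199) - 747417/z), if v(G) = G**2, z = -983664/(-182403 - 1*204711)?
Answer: -4968/1264553063 ≈ -3.9287e-6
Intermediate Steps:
z = 163944/64519 (z = -983664/(-182403 - 204711) = -983664/(-387114) = -983664*(-1/387114) = 163944/64519 ≈ 2.5410)
1/(v(199) - 747417/z) = 1/(199**2 - 747417/163944/64519) = 1/(39601 - 747417*64519/163944) = 1/(39601 - 1461290831/4968) = 1/(-1264553063/4968) = -4968/1264553063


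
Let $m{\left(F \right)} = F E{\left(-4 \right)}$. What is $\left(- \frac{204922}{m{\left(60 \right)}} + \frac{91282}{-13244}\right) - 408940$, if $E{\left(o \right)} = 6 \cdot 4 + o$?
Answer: $- \frac{812753144671}{1986600} \approx -4.0912 \cdot 10^{5}$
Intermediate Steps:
$E{\left(o \right)} = 24 + o$
$m{\left(F \right)} = 20 F$ ($m{\left(F \right)} = F \left(24 - 4\right) = F 20 = 20 F$)
$\left(- \frac{204922}{m{\left(60 \right)}} + \frac{91282}{-13244}\right) - 408940 = \left(- \frac{204922}{20 \cdot 60} + \frac{91282}{-13244}\right) - 408940 = \left(- \frac{204922}{1200} + 91282 \left(- \frac{1}{13244}\right)\right) - 408940 = \left(\left(-204922\right) \frac{1}{1200} - \frac{45641}{6622}\right) - 408940 = \left(- \frac{102461}{600} - \frac{45641}{6622}\right) - 408940 = - \frac{352940671}{1986600} - 408940 = - \frac{812753144671}{1986600}$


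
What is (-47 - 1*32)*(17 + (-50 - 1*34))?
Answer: 5293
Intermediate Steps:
(-47 - 1*32)*(17 + (-50 - 1*34)) = (-47 - 32)*(17 + (-50 - 34)) = -79*(17 - 84) = -79*(-67) = 5293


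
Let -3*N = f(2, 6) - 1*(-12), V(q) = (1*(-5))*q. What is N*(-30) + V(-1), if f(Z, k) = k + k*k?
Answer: 545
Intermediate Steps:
f(Z, k) = k + k²
V(q) = -5*q
N = -18 (N = -(6*(1 + 6) - 1*(-12))/3 = -(6*7 + 12)/3 = -(42 + 12)/3 = -⅓*54 = -18)
N*(-30) + V(-1) = -18*(-30) - 5*(-1) = 540 + 5 = 545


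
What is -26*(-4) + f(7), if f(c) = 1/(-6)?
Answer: 623/6 ≈ 103.83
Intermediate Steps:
f(c) = -⅙
-26*(-4) + f(7) = -26*(-4) - ⅙ = 104 - ⅙ = 623/6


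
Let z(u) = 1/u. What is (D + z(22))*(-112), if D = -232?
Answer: 285768/11 ≈ 25979.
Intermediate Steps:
(D + z(22))*(-112) = (-232 + 1/22)*(-112) = -5103/22*(-112) = 285768/11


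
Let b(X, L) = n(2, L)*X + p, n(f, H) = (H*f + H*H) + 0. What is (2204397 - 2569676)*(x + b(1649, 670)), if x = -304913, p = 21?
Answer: -271088474122172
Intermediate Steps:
n(f, H) = H**2 + H*f (n(f, H) = (H*f + H**2) + 0 = (H**2 + H*f) + 0 = H**2 + H*f)
b(X, L) = 21 + L*X*(2 + L) (b(X, L) = (L*(L + 2))*X + 21 = (L*(2 + L))*X + 21 = L*X*(2 + L) + 21 = 21 + L*X*(2 + L))
(2204397 - 2569676)*(x + b(1649, 670)) = (2204397 - 2569676)*(-304913 + (21 + 670*1649*(2 + 670))) = -365279*(-304913 + (21 + 670*1649*672)) = -365279*(-304913 + (21 + 742445760)) = -365279*(-304913 + 742445781) = -365279*742140868 = -271088474122172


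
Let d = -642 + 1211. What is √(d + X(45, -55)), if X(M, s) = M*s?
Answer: I*√1906 ≈ 43.658*I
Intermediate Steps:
d = 569
√(d + X(45, -55)) = √(569 + 45*(-55)) = √(569 - 2475) = √(-1906) = I*√1906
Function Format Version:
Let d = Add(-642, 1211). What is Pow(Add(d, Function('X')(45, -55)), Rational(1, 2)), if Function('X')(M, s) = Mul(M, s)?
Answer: Mul(I, Pow(1906, Rational(1, 2))) ≈ Mul(43.658, I)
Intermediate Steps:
d = 569
Pow(Add(d, Function('X')(45, -55)), Rational(1, 2)) = Pow(Add(569, Mul(45, -55)), Rational(1, 2)) = Pow(Add(569, -2475), Rational(1, 2)) = Pow(-1906, Rational(1, 2)) = Mul(I, Pow(1906, Rational(1, 2)))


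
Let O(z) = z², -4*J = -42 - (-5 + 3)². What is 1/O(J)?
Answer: 4/529 ≈ 0.0075614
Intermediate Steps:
J = 23/2 (J = -(-42 - (-5 + 3)²)/4 = -(-42 - 1*(-2)²)/4 = -(-42 - 1*4)/4 = -(-42 - 4)/4 = -¼*(-46) = 23/2 ≈ 11.500)
1/O(J) = 1/((23/2)²) = 1/(529/4) = 4/529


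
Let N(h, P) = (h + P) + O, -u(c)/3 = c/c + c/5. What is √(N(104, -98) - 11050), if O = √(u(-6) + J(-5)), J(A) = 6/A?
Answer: √(-276100 + 5*I*√15)/5 ≈ 0.0036854 + 105.09*I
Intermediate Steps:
u(c) = -3 - 3*c/5 (u(c) = -3*(c/c + c/5) = -3*(1 + c*(⅕)) = -3*(1 + c/5) = -3 - 3*c/5)
O = I*√15/5 (O = √((-3 - ⅗*(-6)) + 6/(-5)) = √((-3 + 18/5) + 6*(-⅕)) = √(⅗ - 6/5) = √(-⅗) = I*√15/5 ≈ 0.7746*I)
N(h, P) = P + h + I*√15/5 (N(h, P) = (h + P) + I*√15/5 = (P + h) + I*√15/5 = P + h + I*√15/5)
√(N(104, -98) - 11050) = √((-98 + 104 + I*√15/5) - 11050) = √((6 + I*√15/5) - 11050) = √(-11044 + I*√15/5)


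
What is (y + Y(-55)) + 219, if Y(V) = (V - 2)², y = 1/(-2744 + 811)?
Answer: 6703643/1933 ≈ 3468.0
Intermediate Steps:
y = -1/1933 (y = 1/(-1933) = -1/1933 ≈ -0.00051733)
Y(V) = (-2 + V)²
(y + Y(-55)) + 219 = (-1/1933 + (-2 - 55)²) + 219 = (-1/1933 + (-57)²) + 219 = (-1/1933 + 3249) + 219 = 6280316/1933 + 219 = 6703643/1933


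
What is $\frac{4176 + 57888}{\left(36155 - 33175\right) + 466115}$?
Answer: $\frac{20688}{156365} \approx 0.13231$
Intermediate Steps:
$\frac{4176 + 57888}{\left(36155 - 33175\right) + 466115} = \frac{62064}{\left(36155 - 33175\right) + 466115} = \frac{62064}{2980 + 466115} = \frac{62064}{469095} = 62064 \cdot \frac{1}{469095} = \frac{20688}{156365}$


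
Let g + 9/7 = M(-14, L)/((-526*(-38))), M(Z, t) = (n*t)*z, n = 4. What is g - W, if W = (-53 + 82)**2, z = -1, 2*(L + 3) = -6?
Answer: -29462270/34979 ≈ -842.28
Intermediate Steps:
L = -6 (L = -3 + (1/2)*(-6) = -3 - 3 = -6)
M(Z, t) = -4*t (M(Z, t) = (4*t)*(-1) = -4*t)
g = -44931/34979 (g = -9/7 + (-4*(-6))/((-526*(-38))) = -9/7 + 24/19988 = -9/7 + 24*(1/19988) = -9/7 + 6/4997 = -44931/34979 ≈ -1.2845)
W = 841 (W = 29**2 = 841)
g - W = -44931/34979 - 1*841 = -44931/34979 - 841 = -29462270/34979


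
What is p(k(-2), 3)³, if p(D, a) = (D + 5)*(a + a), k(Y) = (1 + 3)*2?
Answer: 474552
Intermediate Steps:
k(Y) = 8 (k(Y) = 4*2 = 8)
p(D, a) = 2*a*(5 + D) (p(D, a) = (5 + D)*(2*a) = 2*a*(5 + D))
p(k(-2), 3)³ = (2*3*(5 + 8))³ = (2*3*13)³ = 78³ = 474552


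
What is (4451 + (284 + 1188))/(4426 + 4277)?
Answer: 5923/8703 ≈ 0.68057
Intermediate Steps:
(4451 + (284 + 1188))/(4426 + 4277) = (4451 + 1472)/8703 = 5923*(1/8703) = 5923/8703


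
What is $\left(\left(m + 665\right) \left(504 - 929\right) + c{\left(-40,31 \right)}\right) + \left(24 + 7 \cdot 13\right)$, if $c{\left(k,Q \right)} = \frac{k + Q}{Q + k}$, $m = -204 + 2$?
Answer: $-196659$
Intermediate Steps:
$m = -202$
$c{\left(k,Q \right)} = 1$ ($c{\left(k,Q \right)} = \frac{Q + k}{Q + k} = 1$)
$\left(\left(m + 665\right) \left(504 - 929\right) + c{\left(-40,31 \right)}\right) + \left(24 + 7 \cdot 13\right) = \left(\left(-202 + 665\right) \left(504 - 929\right) + 1\right) + \left(24 + 7 \cdot 13\right) = \left(463 \left(-425\right) + 1\right) + \left(24 + 91\right) = \left(-196775 + 1\right) + 115 = -196774 + 115 = -196659$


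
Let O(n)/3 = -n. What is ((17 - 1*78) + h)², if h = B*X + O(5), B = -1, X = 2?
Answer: 6084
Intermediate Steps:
O(n) = -3*n (O(n) = 3*(-n) = -3*n)
h = -17 (h = -1*2 - 3*5 = -2 - 15 = -17)
((17 - 1*78) + h)² = ((17 - 1*78) - 17)² = ((17 - 78) - 17)² = (-61 - 17)² = (-78)² = 6084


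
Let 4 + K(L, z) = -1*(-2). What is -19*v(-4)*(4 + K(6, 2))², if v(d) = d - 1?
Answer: 380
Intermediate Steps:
K(L, z) = -2 (K(L, z) = -4 - 1*(-2) = -4 + 2 = -2)
v(d) = -1 + d
-19*v(-4)*(4 + K(6, 2))² = -19*(-1 - 4)*(4 - 2)² = -19*(-5)*2² = -(-95)*4 = -1*(-380) = 380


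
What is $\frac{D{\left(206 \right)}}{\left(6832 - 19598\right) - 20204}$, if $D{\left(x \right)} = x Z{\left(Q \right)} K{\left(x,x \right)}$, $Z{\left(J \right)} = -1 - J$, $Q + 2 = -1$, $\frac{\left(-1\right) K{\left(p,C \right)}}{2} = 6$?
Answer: $\frac{824}{5495} \approx 0.14995$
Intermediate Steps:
$K{\left(p,C \right)} = -12$ ($K{\left(p,C \right)} = \left(-2\right) 6 = -12$)
$Q = -3$ ($Q = -2 - 1 = -3$)
$D{\left(x \right)} = - 24 x$ ($D{\left(x \right)} = x \left(-1 - -3\right) \left(-12\right) = x \left(-1 + 3\right) \left(-12\right) = x 2 \left(-12\right) = 2 x \left(-12\right) = - 24 x$)
$\frac{D{\left(206 \right)}}{\left(6832 - 19598\right) - 20204} = \frac{\left(-24\right) 206}{\left(6832 - 19598\right) - 20204} = - \frac{4944}{-12766 - 20204} = - \frac{4944}{-32970} = \left(-4944\right) \left(- \frac{1}{32970}\right) = \frac{824}{5495}$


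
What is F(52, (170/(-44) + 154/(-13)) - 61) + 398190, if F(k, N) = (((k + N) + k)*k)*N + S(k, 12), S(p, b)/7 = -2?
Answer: 455096953/1573 ≈ 2.8932e+5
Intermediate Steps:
S(p, b) = -14 (S(p, b) = 7*(-2) = -14)
F(k, N) = -14 + N*k*(N + 2*k) (F(k, N) = (((k + N) + k)*k)*N - 14 = (((N + k) + k)*k)*N - 14 = ((N + 2*k)*k)*N - 14 = (k*(N + 2*k))*N - 14 = N*k*(N + 2*k) - 14 = -14 + N*k*(N + 2*k))
F(52, (170/(-44) + 154/(-13)) - 61) + 398190 = (-14 + 52*((170/(-44) + 154/(-13)) - 61)² + 2*((170/(-44) + 154/(-13)) - 61)*52²) + 398190 = (-14 + 52*((170*(-1/44) + 154*(-1/13)) - 61)² + 2*((170*(-1/44) + 154*(-1/13)) - 61)*2704) + 398190 = (-14 + 52*((-85/22 - 154/13) - 61)² + 2*((-85/22 - 154/13) - 61)*2704) + 398190 = (-14 + 52*(-4493/286 - 61)² + 2*(-4493/286 - 61)*2704) + 398190 = (-14 + 52*(-21939/286)² + 2*(-21939/286)*2704) + 398190 = (-14 + 52*(481319721/81796) - 4563312/11) + 398190 = (-14 + 481319721/1573 - 4563312/11) + 398190 = -171255917/1573 + 398190 = 455096953/1573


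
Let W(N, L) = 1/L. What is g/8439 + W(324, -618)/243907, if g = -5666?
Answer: -94895759195/141338740546 ≈ -0.67141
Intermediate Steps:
g/8439 + W(324, -618)/243907 = -5666/8439 + 1/(-618*243907) = -5666*1/8439 - 1/618*1/243907 = -5666/8439 - 1/150734526 = -94895759195/141338740546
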